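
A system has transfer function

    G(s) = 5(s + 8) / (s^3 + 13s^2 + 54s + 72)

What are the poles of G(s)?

The poles are the roots of the denominator s^3 + 13s^2 + 54s + 72 = 0.
Trying s = -6: the polynomial evaluates to 0, so (s + 6) is a factor.
Dividing out leaves s^2 + 7s + 12 = 0.
Factoring the quadratic: (s + 4)(s + 3) = 0.

s = -6, -4, -3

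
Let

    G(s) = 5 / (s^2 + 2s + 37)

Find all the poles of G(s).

s = -1 + 6j, -1 - 6j

The poles are the roots of the denominator s^2 + 2s + 37 = 0.
Using the quadratic formula: s = (-2 ± √(-144))/2 = -1 ± 6j.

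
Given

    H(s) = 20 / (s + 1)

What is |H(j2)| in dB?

Substitute s = j2: numerator = 20, denominator = 1 + j2.
|H(j2)| = |20| / |1 + j2| = 20 / 2.2361 ≈ 8.944.
In decibels: 20·log₁₀(8.944) ≈ 19.0 dB.

|H(j2)|_dB ≈ 19.0 dB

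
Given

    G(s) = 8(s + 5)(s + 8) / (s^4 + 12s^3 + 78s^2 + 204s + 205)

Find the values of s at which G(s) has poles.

The poles are the roots of the denominator s^4 + 12s^3 + 78s^2 + 204s + 205 = 0.
No real roots exist; factor into two real quadratics: (s^2 + 4s + 5)(s^2 + 8s + 41) = 0.
Each quadratic gives a conjugate pair via the quadratic formula.

s = -2 + j, -2 - j, -4 + 5j, -4 - 5j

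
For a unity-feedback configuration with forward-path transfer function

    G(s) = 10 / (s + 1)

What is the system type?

The denominator has no factor of s at the origin — no free integrator — so this is a Type 0 system.

Type 0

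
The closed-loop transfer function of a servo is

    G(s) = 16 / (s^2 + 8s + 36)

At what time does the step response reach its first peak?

Comparing s^2 + 8s + 36 to s^2 + 2ζωₙs + ωₙ²: ωₙ = 6 rad/s and ζ = 8/(2·6) ≈ 0.6667.
ζωₙ = 8/2 = 4, so ω_d = ωₙ√(1−ζ²) = √(ωₙ² − (ζωₙ)²) = √(36 − 4²) = √20 ≈ 4.472 rad/s.
t_p = π/ω_d = π/4.472 ≈ 0.7025 s.

t_p ≈ 0.7025 s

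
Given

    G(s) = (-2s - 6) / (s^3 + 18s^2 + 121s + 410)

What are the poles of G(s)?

s = -4 ± 5j, -10

The poles are the roots of the denominator s^3 + 18s^2 + 121s + 410 = 0.
Trying s = -10: the polynomial evaluates to 0, so (s + 10) is a factor.
Dividing out leaves s^2 + 8s + 41 = 0.
The quadratic formula then gives s = -4 ± 5j.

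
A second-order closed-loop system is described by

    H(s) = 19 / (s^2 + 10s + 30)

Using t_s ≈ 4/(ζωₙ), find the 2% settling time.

t_s ≈ 0.8000 s

Comparing s^2 + 10s + 30 to s^2 + 2ζωₙs + ωₙ²: ωₙ = √30 ≈ 5.477 rad/s and ζ = 10/(2·√30) ≈ 0.9129.
ζωₙ = 10/2 = 5, so t_s ≈ 4/(ζωₙ) = 4/5 = 0.8000 s.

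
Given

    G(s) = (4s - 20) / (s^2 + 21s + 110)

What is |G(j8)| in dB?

Substitute s = j8: numerator = -20 + j32, denominator = 46 + j168.
|G(j8)| = |-20 + j32| / |46 + j168| = 37.736 / 174.18 ≈ 0.2166.
In decibels: 20·log₁₀(0.2166) ≈ -13.3 dB.

|G(j8)|_dB ≈ -13.3 dB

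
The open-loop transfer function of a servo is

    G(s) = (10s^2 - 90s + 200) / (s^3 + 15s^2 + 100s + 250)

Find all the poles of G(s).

s = -5 + 5j, -5 - 5j, -5

The poles are the roots of the denominator s^3 + 15s^2 + 100s + 250 = 0.
Trying s = -5: the polynomial evaluates to 0, so (s + 5) is a factor.
Dividing out leaves s^2 + 10s + 50 = 0.
The quadratic formula then gives s = -5 ± 5j.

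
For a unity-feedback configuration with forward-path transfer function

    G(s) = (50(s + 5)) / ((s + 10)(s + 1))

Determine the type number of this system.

Type 0

The denominator has no factor of s at the origin — no free integrator — so this is a Type 0 system.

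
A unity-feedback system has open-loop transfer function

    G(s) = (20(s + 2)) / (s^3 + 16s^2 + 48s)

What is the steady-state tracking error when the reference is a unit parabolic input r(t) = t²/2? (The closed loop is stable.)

e_ss = ∞

G(s) has one pole at the origin.
This is a Type 1 system; Ka = lim_{s→0} s^2·G(s) = 0, so the steady-state error for a parabola input is infinite.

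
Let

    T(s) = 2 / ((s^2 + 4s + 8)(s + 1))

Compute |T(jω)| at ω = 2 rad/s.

|T(j2)| = 0.1000

Substitute s = j2: numerator = 2, denominator = -12 + j16.
|T(j2)| = |2| / |-12 + j16| = 2 / 20 = 0.1000.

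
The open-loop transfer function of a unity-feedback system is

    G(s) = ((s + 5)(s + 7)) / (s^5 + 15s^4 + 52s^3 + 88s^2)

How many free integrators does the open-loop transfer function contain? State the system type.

The denominator has 2 factors of s at the origin (free integrators), so this is a Type 2 system.

Type 2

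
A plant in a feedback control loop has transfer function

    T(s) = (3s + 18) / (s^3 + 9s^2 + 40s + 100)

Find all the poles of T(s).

s = -2 ± 4j, -5

The poles are the roots of the denominator s^3 + 9s^2 + 40s + 100 = 0.
Trying s = -5: the polynomial evaluates to 0, so (s + 5) is a factor.
Dividing out leaves s^2 + 4s + 20 = 0.
The quadratic formula then gives s = -2 ± 4j.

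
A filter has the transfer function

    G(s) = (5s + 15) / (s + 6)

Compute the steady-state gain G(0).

Set s = 0: G(0) = (15) / (6) = 5/2.

G(0) = 5/2 ≈ 2.500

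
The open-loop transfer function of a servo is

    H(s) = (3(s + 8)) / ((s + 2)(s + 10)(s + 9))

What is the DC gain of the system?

At s = 0 each factor (s + a) contributes a and each (s^2 + bs + c) contributes c.
H(0) = 3·(8) / ((2) · (10) · (9)) = 24/180 = 2/15.

H(0) = 2/15 ≈ 0.1333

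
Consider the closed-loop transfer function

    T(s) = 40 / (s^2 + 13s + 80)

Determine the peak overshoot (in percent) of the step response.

Comparing s^2 + 13s + 80 to s^2 + 2ζωₙs + ωₙ²: ωₙ = √80 ≈ 8.944 rad/s and ζ = 13/(2·√80) ≈ 0.7267.
%OS = 100·exp(−πζ/√(1−ζ²)) = 100·exp(−π·0.7267/√(1−0.7267²)) ≈ 3.60%.

%OS ≈ 3.60%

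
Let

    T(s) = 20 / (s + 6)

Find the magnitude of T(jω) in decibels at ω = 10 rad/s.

|T(j10)|_dB ≈ 4.69 dB

Substitute s = j10: numerator = 20, denominator = 6 + j10.
|T(j10)| = |20| / |6 + j10| = 20 / 11.662 ≈ 1.715.
In decibels: 20·log₁₀(1.715) ≈ 4.69 dB.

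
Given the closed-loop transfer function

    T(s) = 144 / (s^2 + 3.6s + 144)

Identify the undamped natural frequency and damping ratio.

ωₙ = 12 rad/s, ζ = 0.15

Compare the denominator to the standard form s^2 + 2ζωₙs + ωₙ².
ωₙ² = 144, so ωₙ = 12 rad/s.
2ζωₙ = 3.6, so ζ = 3.6/(2·12) = 0.15.
With ζ = 0.15 the response is underdamped.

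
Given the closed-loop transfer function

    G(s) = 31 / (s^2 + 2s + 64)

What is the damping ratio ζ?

Compare the denominator to the standard form s^2 + 2ζωₙs + ωₙ².
ωₙ² = 64, so ωₙ = 8 rad/s.
2ζωₙ = 2, so ζ = 2/(2·8) = 0.125.

ζ = 0.125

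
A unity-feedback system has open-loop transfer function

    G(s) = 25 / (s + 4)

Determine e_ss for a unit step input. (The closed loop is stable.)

e_ss = 0.1379

G(s) has no poles at the origin.
This is a Type 0 system. Kp = lim_{s→0} G(s) = 25/4.
e_ss = 1/(1 + Kp) = 1/(1 + 25/4) = 4/29 ≈ 0.1379.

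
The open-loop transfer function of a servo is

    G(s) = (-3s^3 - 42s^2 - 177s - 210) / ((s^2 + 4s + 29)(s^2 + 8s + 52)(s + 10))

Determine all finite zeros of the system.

s = -7, -2, -5

Set the numerator to zero: -3s^3 - 42s^2 - 177s - 210 = 0, i.e. -3·(s^3 + 14s^2 + 59s + 70) = 0.
Factoring: (s + 7)(s + 2)(s + 5) = 0.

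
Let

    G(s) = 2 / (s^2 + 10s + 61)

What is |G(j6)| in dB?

Substitute s = j6: numerator = 2, denominator = 25 + j60.
|G(j6)| = |2| / |25 + j60| = 2 / 65 ≈ 0.03077.
In decibels: 20·log₁₀(0.03077) ≈ -30.2 dB.

|G(j6)|_dB ≈ -30.2 dB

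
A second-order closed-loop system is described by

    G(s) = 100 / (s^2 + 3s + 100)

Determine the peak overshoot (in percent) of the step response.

Comparing s^2 + 3s + 100 to s^2 + 2ζωₙs + ωₙ²: ωₙ = 10 rad/s and ζ = 3/(2·10) = 0.15.
%OS = 100·exp(−πζ/√(1−ζ²)) = 100·exp(−π·0.15/√(1−0.15²)) ≈ 62.1%.

%OS ≈ 62.1%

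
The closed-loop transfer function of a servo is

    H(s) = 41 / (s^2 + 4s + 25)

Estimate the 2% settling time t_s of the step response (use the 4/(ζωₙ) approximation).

Comparing s^2 + 4s + 25 to s^2 + 2ζωₙs + ωₙ²: ωₙ = 5 rad/s and ζ = 4/(2·5) = 0.4.
ζωₙ = 4/2 = 2, so t_s ≈ 4/(ζωₙ) = 4/2 = 2 s.

t_s ≈ 2 s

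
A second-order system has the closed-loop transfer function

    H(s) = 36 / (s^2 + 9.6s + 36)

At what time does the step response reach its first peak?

Comparing s^2 + 9.6s + 36 to s^2 + 2ζωₙs + ωₙ²: ωₙ = 6 rad/s and ζ = 9.6/(2·6) = 0.8.
ζωₙ = 9.6/2 = 4.8, so ω_d = ωₙ√(1−ζ²) = √(ωₙ² − (ζωₙ)²) = √(36 − 4.8²) = √12.96 = 3.600 rad/s.
t_p = π/ω_d = π/3.600 ≈ 0.8727 s.

t_p ≈ 0.8727 s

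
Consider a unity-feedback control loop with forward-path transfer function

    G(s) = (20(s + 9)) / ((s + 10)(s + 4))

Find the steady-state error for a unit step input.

e_ss = 0.1818

G(s) has no poles at the origin.
This is a Type 0 system. Kp = lim_{s→0} G(s) = 180/40 = 9/2.
e_ss = 1/(1 + Kp) = 1/(1 + 9/2) = 2/11 ≈ 0.1818.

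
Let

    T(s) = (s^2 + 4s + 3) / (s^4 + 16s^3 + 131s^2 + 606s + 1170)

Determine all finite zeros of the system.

s = -3, -1

Set the numerator to zero: s^2 + 4s + 3 = 0.
Factoring: (s + 3)(s + 1) = 0.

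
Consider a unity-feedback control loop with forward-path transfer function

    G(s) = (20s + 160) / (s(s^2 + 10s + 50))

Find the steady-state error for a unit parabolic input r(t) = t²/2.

e_ss = ∞

G(s) has one pole at the origin.
This is a Type 1 system; Ka = lim_{s→0} s^2·G(s) = 0, so the steady-state error for a parabola input is infinite.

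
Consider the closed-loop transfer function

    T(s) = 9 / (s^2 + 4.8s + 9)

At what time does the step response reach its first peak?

Comparing s^2 + 4.8s + 9 to s^2 + 2ζωₙs + ωₙ²: ωₙ = 3 rad/s and ζ = 4.8/(2·3) = 0.8.
ζωₙ = 4.8/2 = 2.4, so ω_d = ωₙ√(1−ζ²) = √(ωₙ² − (ζωₙ)²) = √(9 − 2.4²) = √3.24 = 1.800 rad/s.
t_p = π/ω_d = π/1.800 ≈ 1.745 s.

t_p ≈ 1.745 s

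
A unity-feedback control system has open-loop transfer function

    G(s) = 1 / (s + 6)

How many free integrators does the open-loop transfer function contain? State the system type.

The denominator has no factor of s at the origin — no free integrator — so this is a Type 0 system.

Type 0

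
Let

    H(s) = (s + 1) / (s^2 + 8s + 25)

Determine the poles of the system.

The poles are the roots of the denominator s^2 + 8s + 25 = 0.
Using the quadratic formula: s = (-8 ± √(-36))/2 = -4 ± 3j.

s = -4 + 3j, -4 - 3j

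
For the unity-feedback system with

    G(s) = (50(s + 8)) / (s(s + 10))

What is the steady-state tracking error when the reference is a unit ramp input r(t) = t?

e_ss = 0.02500

G(s) has one pole at the origin.
This is a Type 1 system. Kv = lim_{s→0} s·G(s) = 400/10 = 40.
e_ss = 1/Kv = 1/(40) = 1/40 ≈ 0.02500.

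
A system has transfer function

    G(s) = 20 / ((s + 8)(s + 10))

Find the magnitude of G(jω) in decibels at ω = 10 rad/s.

Substitute s = j10: numerator = 20, denominator = -20 + j180.
|G(j10)| = |20| / |-20 + j180| = 20 / 181.11 ≈ 0.1104.
In decibels: 20·log₁₀(0.1104) ≈ -19.1 dB.

|G(j10)|_dB ≈ -19.1 dB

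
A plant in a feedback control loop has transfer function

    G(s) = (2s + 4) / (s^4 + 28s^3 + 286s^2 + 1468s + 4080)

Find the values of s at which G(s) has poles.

The poles are the roots of the denominator s^4 + 28s^3 + 286s^2 + 1468s + 4080 = 0.
Trying s = -10: the polynomial evaluates to 0, so (s + 10) is a factor.
Dividing out leaves s^3 + 18s^2 + 106s + 408 = 0.
This factors further as (s^2 + 6s + 34)(s + 12) = 0.

s = -3 + 5j, -3 - 5j, -10, -12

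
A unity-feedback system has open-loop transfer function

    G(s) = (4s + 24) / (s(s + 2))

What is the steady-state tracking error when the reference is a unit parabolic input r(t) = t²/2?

G(s) has one pole at the origin.
This is a Type 1 system; Ka = lim_{s→0} s^2·G(s) = 0, so the steady-state error for a parabola input is infinite.

e_ss = ∞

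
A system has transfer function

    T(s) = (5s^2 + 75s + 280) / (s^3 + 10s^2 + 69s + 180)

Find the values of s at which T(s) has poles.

The poles are the roots of the denominator s^3 + 10s^2 + 69s + 180 = 0.
Trying s = -4: the polynomial evaluates to 0, so (s + 4) is a factor.
Dividing out leaves s^2 + 6s + 45 = 0.
The quadratic formula then gives s = -3 ± 6j.

s = -3 ± 6j, -4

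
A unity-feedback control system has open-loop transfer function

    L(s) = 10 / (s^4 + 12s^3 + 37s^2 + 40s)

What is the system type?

Factor s from the denominator: s^4 + 12s^3 + 37s^2 + 40s = s·(s^3 + 12s^2 + 37s + 40).
There is 1 pole at the origin, so the system is Type 1.

Type 1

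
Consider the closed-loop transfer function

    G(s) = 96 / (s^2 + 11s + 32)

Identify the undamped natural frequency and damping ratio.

ωₙ ≈ 5.657 rad/s, ζ ≈ 0.9723

Compare the denominator to the standard form s^2 + 2ζωₙs + ωₙ².
ωₙ² = 32, so ωₙ = √32 ≈ 5.657 rad/s.
2ζωₙ = 11, so ζ = 11/(2·√32) ≈ 0.9723.
With ζ = 0.9723 the response is underdamped.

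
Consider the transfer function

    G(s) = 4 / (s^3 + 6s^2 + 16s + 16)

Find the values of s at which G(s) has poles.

s = -2 + 2j, -2 - 2j, -2

The poles are the roots of the denominator s^3 + 6s^2 + 16s + 16 = 0.
Trying s = -2: the polynomial evaluates to 0, so (s + 2) is a factor.
Dividing out leaves s^2 + 4s + 8 = 0.
The quadratic formula then gives s = -2 ± 2j.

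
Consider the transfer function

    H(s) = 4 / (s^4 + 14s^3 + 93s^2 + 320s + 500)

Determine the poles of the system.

The poles are the roots of the denominator s^4 + 14s^3 + 93s^2 + 320s + 500 = 0.
No real roots exist; factor into two real quadratics: (s^2 + 8s + 20)(s^2 + 6s + 25) = 0.
Each quadratic gives a conjugate pair via the quadratic formula.

s = -4 + 2j, -4 - 2j, -3 + 4j, -3 - 4j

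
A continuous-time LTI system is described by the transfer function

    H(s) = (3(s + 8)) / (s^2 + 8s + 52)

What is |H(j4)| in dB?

|H(j4)|_dB ≈ -5.08 dB

Substitute s = j4: numerator = 24 + j12, denominator = 36 + j32.
|H(j4)| = |24 + j12| / |36 + j32| = 26.833 / 48.166 ≈ 0.5571.
In decibels: 20·log₁₀(0.5571) ≈ -5.08 dB.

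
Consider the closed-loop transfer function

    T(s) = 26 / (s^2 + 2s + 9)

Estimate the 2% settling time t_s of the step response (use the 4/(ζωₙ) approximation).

t_s ≈ 4 s

Comparing s^2 + 2s + 9 to s^2 + 2ζωₙs + ωₙ²: ωₙ = 3 rad/s and ζ = 2/(2·3) ≈ 0.3333.
ζωₙ = 2/2 = 1, so t_s ≈ 4/(ζωₙ) = 4/1 = 4 s.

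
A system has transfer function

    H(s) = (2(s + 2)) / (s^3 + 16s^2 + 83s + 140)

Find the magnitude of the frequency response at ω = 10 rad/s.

|H(j10)| ≈ 0.01388

Substitute s = j10: numerator = 4 + j20, denominator = -1460 - j170.
|H(j10)| = |4 + j20| / |-1460 - j170| = 20.396 / 1469.9 ≈ 0.01388.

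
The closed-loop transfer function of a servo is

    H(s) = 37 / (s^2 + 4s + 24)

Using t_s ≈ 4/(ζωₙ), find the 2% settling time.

Comparing s^2 + 4s + 24 to s^2 + 2ζωₙs + ωₙ²: ωₙ = √24 ≈ 4.899 rad/s and ζ = 4/(2·√24) ≈ 0.4082.
ζωₙ = 4/2 = 2, so t_s ≈ 4/(ζωₙ) = 4/2 = 2 s.

t_s ≈ 2 s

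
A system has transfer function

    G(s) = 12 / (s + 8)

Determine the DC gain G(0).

G(0) = 3/2 ≈ 1.500

Set s = 0: G(0) = (12) / (8) = 3/2.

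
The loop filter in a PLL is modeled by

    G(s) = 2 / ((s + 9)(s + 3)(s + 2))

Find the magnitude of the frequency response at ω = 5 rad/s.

Substitute s = j5: numerator = 2, denominator = -296 + j130.
|G(j5)| = |2| / |-296 + j130| = 2 / 323.29 ≈ 0.006186.

|G(j5)| ≈ 0.006186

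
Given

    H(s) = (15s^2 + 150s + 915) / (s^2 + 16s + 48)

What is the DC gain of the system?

H(0) = 305/16 ≈ 19.06

Set s = 0: H(0) = (915) / (48) = 305/16.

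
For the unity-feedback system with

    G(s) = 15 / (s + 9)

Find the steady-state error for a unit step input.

e_ss = 0.3750

G(s) has no poles at the origin.
This is a Type 0 system. Kp = lim_{s→0} G(s) = 15/9 = 5/3.
e_ss = 1/(1 + Kp) = 1/(1 + 5/3) = 3/8 ≈ 0.3750.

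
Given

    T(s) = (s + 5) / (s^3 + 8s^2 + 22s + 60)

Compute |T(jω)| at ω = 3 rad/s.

|T(j3)| ≈ 0.1429

Substitute s = j3: numerator = 5 + j3, denominator = -12 + j39.
|T(j3)| = |5 + j3| / |-12 + j39| = 5.8310 / 40.804 ≈ 0.1429.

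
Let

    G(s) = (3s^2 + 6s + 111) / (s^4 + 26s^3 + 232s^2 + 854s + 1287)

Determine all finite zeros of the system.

Set the numerator to zero: 3s^2 + 6s + 111 = 0, i.e. 3·(s^2 + 2s + 37) = 0.
Factoring: (s^2 + 2s + 37) = 0.

s = -1 ± 6j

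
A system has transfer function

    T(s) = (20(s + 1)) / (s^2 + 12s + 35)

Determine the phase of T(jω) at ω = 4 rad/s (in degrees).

At s = j4: numerator = 20 + j80, denominator = 19 + j48.
∠T = ∠num − ∠den = 75.964° − (68.405°) = 7.559°.

∠T(j4) ≈ 7.559°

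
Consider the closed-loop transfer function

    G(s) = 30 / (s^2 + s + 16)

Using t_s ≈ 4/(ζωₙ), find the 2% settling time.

Comparing s^2 + s + 16 to s^2 + 2ζωₙs + ωₙ²: ωₙ = 4 rad/s and ζ = 1/(2·4) = 0.125.
ζωₙ = 1/2 = 0.5, so t_s ≈ 4/(ζωₙ) = 4/0.5 = 8 s.

t_s ≈ 8 s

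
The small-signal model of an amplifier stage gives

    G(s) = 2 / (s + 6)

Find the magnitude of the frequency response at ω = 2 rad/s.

|G(j2)| ≈ 0.3162

Substitute s = j2: numerator = 2, denominator = 6 + j2.
|G(j2)| = |2| / |6 + j2| = 2 / 6.3246 ≈ 0.3162.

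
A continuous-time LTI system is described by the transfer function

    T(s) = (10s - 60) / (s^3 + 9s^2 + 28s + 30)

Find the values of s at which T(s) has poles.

The poles are the roots of the denominator s^3 + 9s^2 + 28s + 30 = 0.
Trying s = -3: the polynomial evaluates to 0, so (s + 3) is a factor.
Dividing out leaves s^2 + 6s + 10 = 0.
The quadratic formula then gives s = -3 ± 1j.

s = -3 ± j, -3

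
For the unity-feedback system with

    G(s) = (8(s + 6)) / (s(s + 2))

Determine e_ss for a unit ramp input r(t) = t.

G(s) has one pole at the origin.
This is a Type 1 system. Kv = lim_{s→0} s·G(s) = 48/2 = 24.
e_ss = 1/Kv = 1/(24) = 1/24 ≈ 0.04167.

e_ss = 0.04167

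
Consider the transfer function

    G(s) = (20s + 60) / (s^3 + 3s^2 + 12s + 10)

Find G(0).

G(0) = 6

Set s = 0: G(0) = (60) / (10) = 6.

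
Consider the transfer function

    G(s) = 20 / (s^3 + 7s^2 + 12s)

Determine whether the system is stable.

marginally stable

The denominator s^3 + 7s^2 + 12s factors as s(s + 3)(s + 4), giving poles at s = 0, -3, -4.
Since the simple pole(s) at s = 0 lie on the jω-axis with none in the right half-plane, the system is marginally stable.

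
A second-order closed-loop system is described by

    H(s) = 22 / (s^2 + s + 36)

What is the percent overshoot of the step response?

%OS ≈ 76.9%

Comparing s^2 + s + 36 to s^2 + 2ζωₙs + ωₙ²: ωₙ = 6 rad/s and ζ = 1/(2·6) ≈ 0.08333.
%OS = 100·exp(−πζ/√(1−ζ²)) = 100·exp(−π·0.08333/√(1−0.08333²)) ≈ 76.9%.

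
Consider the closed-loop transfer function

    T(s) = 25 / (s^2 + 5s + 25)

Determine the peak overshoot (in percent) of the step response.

%OS ≈ 16.3%

Comparing s^2 + 5s + 25 to s^2 + 2ζωₙs + ωₙ²: ωₙ = 5 rad/s and ζ = 5/(2·5) = 0.5.
%OS = 100·exp(−πζ/√(1−ζ²)) = 100·exp(−π·0.5/√(1−0.5²)) ≈ 16.3%.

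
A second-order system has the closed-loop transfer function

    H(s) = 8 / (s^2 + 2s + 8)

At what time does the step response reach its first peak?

t_p ≈ 1.187 s

Comparing s^2 + 2s + 8 to s^2 + 2ζωₙs + ωₙ²: ωₙ = √8 ≈ 2.828 rad/s and ζ = 2/(2·√8) ≈ 0.3536.
ζωₙ = 2/2 = 1, so ω_d = ωₙ√(1−ζ²) = √(ωₙ² − (ζωₙ)²) = √(8 − 1²) = √7 ≈ 2.646 rad/s.
t_p = π/ω_d = π/2.646 ≈ 1.187 s.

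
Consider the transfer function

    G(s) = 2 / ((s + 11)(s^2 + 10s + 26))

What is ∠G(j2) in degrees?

∠G(j2) ≈ -52.58°

At s = j2: numerator = 2, denominator = 202 + j264.
∠G = ∠num − ∠den = 0° − (52.579°) = -52.58°.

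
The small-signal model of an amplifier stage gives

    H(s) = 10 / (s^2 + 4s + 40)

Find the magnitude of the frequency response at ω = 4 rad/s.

Substitute s = j4: numerator = 10, denominator = 24 + j16.
|H(j4)| = |10| / |24 + j16| = 10 / 28.844 ≈ 0.3467.

|H(j4)| ≈ 0.3467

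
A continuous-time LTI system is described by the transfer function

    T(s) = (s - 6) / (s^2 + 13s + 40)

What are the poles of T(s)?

The poles are the roots of the denominator s^2 + 13s + 40 = 0.
Factoring: (s + 5)(s + 8) = 0, so s = -5 and s = -8.

s = -5, -8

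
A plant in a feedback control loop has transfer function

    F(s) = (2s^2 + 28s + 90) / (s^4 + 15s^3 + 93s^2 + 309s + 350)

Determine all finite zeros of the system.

s = -5, -9

Set the numerator to zero: 2s^2 + 28s + 90 = 0, i.e. 2·(s^2 + 14s + 45) = 0.
Factoring: (s + 5)(s + 9) = 0.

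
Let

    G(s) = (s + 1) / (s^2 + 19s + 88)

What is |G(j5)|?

|G(j5)| ≈ 0.04473

Substitute s = j5: numerator = 1 + j5, denominator = 63 + j95.
|G(j5)| = |1 + j5| / |63 + j95| = 5.0990 / 113.99 ≈ 0.04473.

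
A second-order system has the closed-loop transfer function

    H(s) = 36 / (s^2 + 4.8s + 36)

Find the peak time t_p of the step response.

t_p ≈ 0.5713 s

Comparing s^2 + 4.8s + 36 to s^2 + 2ζωₙs + ωₙ²: ωₙ = 6 rad/s and ζ = 4.8/(2·6) = 0.4.
ζωₙ = 4.8/2 = 2.4, so ω_d = ωₙ√(1−ζ²) = √(ωₙ² − (ζωₙ)²) = √(36 − 2.4²) = √30.24 ≈ 5.499 rad/s.
t_p = π/ω_d = π/5.499 ≈ 0.5713 s.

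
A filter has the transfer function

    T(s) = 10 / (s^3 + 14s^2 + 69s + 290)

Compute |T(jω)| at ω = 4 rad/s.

Substitute s = j4: numerator = 10, denominator = 66 + j212.
|T(j4)| = |10| / |66 + j212| = 10 / 222.04 ≈ 0.04504.

|T(j4)| ≈ 0.04504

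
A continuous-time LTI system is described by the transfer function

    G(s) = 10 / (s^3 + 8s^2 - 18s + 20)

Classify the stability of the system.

The denominator s^3 + 8s^2 - 18s + 20 factors as (s + 10)(s^2 - 2s + 2), giving poles at s = -10, 1 ± j.
Since the pole(s) at s = 1 + j, 1 - j lie in the right half-plane, the system is unstable.

unstable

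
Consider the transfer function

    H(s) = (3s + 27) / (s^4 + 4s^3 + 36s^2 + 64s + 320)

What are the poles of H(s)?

The poles are the roots of the denominator s^4 + 4s^3 + 36s^2 + 64s + 320 = 0.
No real roots exist; factor into two real quadratics: (s^2 + 16)(s^2 + 4s + 20) = 0.
Each quadratic gives a conjugate pair via the quadratic formula.

s = 4j, -4j, -2 + 4j, -2 - 4j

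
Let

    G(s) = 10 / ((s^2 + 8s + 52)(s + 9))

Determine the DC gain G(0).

At s = 0 each factor (s + a) contributes a and each (s^2 + bs + c) contributes c.
G(0) = 10·1 / ((52) · (9)) = 10/468 = 5/234.

G(0) = 5/234 ≈ 0.02137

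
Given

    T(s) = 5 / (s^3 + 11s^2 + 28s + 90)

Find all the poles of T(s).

The poles are the roots of the denominator s^3 + 11s^2 + 28s + 90 = 0.
Trying s = -9: the polynomial evaluates to 0, so (s + 9) is a factor.
Dividing out leaves s^2 + 2s + 10 = 0.
The quadratic formula then gives s = -1 ± 3j.

s = -9, -1 + 3j, -1 - 3j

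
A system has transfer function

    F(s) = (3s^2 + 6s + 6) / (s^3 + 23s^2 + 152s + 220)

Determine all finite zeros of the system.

s = -1 ± j

Set the numerator to zero: 3s^2 + 6s + 6 = 0, i.e. 3·(s^2 + 2s + 2) = 0.
Factoring: (s^2 + 2s + 2) = 0.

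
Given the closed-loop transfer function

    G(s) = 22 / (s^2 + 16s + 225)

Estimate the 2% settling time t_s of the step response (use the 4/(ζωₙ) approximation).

t_s ≈ 0.5000 s

Comparing s^2 + 16s + 225 to s^2 + 2ζωₙs + ωₙ²: ωₙ = 15 rad/s and ζ = 16/(2·15) ≈ 0.5333.
ζωₙ = 16/2 = 8, so t_s ≈ 4/(ζωₙ) = 4/8 = 0.5000 s.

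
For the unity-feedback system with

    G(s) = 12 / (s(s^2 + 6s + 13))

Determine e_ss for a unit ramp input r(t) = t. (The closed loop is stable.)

G(s) has one pole at the origin.
This is a Type 1 system. Kv = lim_{s→0} s·G(s) = 12/13.
e_ss = 1/Kv = 1/(12/13) = 13/12 ≈ 1.083.

e_ss = 1.083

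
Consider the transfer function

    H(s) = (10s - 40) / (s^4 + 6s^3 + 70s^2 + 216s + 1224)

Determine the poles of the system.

The poles are the roots of the denominator s^4 + 6s^3 + 70s^2 + 216s + 1224 = 0.
No real roots exist; factor into two real quadratics: (s^2 + 36)(s^2 + 6s + 34) = 0.
Each quadratic gives a conjugate pair via the quadratic formula.

s = ±6j, -3 ± 5j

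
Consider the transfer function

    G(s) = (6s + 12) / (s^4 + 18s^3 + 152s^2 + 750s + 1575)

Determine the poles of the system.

The poles are the roots of the denominator s^4 + 18s^3 + 152s^2 + 750s + 1575 = 0.
Trying s = -5: the polynomial evaluates to 0, so (s + 5) is a factor.
Dividing out leaves s^3 + 13s^2 + 87s + 315 = 0.
This factors further as (s^2 + 6s + 45)(s + 7) = 0.

s = -3 + 6j, -3 - 6j, -5, -7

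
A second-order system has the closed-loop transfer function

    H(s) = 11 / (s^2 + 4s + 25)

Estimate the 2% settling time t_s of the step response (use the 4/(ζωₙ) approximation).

t_s ≈ 2 s

Comparing s^2 + 4s + 25 to s^2 + 2ζωₙs + ωₙ²: ωₙ = 5 rad/s and ζ = 4/(2·5) = 0.4.
ζωₙ = 4/2 = 2, so t_s ≈ 4/(ζωₙ) = 4/2 = 2 s.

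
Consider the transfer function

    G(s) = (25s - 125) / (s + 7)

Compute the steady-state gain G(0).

Set s = 0: G(0) = (-125) / (7) = -125/7.

G(0) = -125/7 ≈ -17.86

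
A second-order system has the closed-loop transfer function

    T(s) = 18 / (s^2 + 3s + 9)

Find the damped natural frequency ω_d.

Comparing s^2 + 3s + 9 to s^2 + 2ζωₙs + ωₙ²: ωₙ = 3 rad/s and ζ = 3/(2·3) = 0.5.
ζωₙ = 3/2 = 1.5, so ω_d = ωₙ√(1−ζ²) = √(ωₙ² − (ζωₙ)²) = √(9 − 1.5²) = √6.75 ≈ 2.598 rad/s.

ω_d ≈ 2.598 rad/s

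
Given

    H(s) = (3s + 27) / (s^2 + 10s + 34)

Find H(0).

H(0) = 27/34 ≈ 0.7941

Set s = 0: H(0) = (27) / (34) = 27/34.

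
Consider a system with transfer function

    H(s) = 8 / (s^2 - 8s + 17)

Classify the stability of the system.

The poles can be read from the denominator factors: s = 4 ± j.
Since the pole(s) at s = 4 + j, 4 - j lie in the right half-plane, the system is unstable.

unstable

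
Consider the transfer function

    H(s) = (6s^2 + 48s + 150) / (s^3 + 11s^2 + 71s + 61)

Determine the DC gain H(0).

H(0) = 150/61 ≈ 2.459

Set s = 0: H(0) = (150) / (61) = 150/61.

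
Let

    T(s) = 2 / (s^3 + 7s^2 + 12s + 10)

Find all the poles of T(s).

The poles are the roots of the denominator s^3 + 7s^2 + 12s + 10 = 0.
Trying s = -5: the polynomial evaluates to 0, so (s + 5) is a factor.
Dividing out leaves s^2 + 2s + 2 = 0.
The quadratic formula then gives s = -1 ± 1j.

s = -1 + j, -1 - j, -5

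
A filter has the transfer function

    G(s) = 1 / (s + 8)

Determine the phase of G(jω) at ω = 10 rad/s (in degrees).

At s = j10: numerator = 1, denominator = 8 + j10.
∠G = ∠num − ∠den = 0° − (51.340°) = -51.34°.

∠G(j10) ≈ -51.34°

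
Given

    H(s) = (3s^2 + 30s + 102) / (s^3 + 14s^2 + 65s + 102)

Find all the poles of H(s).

s = -4 ± j, -6

The poles are the roots of the denominator s^3 + 14s^2 + 65s + 102 = 0.
Trying s = -6: the polynomial evaluates to 0, so (s + 6) is a factor.
Dividing out leaves s^2 + 8s + 17 = 0.
The quadratic formula then gives s = -4 ± 1j.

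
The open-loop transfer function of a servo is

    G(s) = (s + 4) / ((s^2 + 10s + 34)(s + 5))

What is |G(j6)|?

|G(j6)| ≈ 0.01538

Substitute s = j6: numerator = 4 + j6, denominator = -370 + j288.
|G(j6)| = |4 + j6| / |-370 + j288| = 7.2111 / 468.88 ≈ 0.01538.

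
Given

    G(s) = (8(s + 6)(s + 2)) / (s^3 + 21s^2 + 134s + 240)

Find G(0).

G(0) = 2/5 ≈ 0.4000

Set s = 0: G(0) = (96) / (240) = 2/5.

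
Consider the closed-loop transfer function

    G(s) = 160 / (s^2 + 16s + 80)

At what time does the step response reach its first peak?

t_p ≈ 0.7854 s

Comparing s^2 + 16s + 80 to s^2 + 2ζωₙs + ωₙ²: ωₙ = √80 ≈ 8.944 rad/s and ζ = 16/(2·√80) ≈ 0.8944.
ζωₙ = 16/2 = 8, so ω_d = ωₙ√(1−ζ²) = √(ωₙ² − (ζωₙ)²) = √(80 − 8²) = √16 = 4 rad/s.
t_p = π/ω_d = π/4 ≈ 0.7854 s.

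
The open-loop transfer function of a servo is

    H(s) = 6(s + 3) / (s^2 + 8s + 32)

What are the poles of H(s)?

The poles are the roots of the denominator s^2 + 8s + 32 = 0.
Using the quadratic formula: s = (-8 ± √(-64))/2 = -4 ± 4j.

s = -4 + 4j, -4 - 4j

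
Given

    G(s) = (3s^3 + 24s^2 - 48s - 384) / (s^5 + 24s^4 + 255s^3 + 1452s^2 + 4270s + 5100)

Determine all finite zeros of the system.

s = -4, 4, -8

Set the numerator to zero: 3s^3 + 24s^2 - 48s - 384 = 0, i.e. 3·(s^3 + 8s^2 - 16s - 128) = 0.
Factoring: (s + 4)(s - 4)(s + 8) = 0.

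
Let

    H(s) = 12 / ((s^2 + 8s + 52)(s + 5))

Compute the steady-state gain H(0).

Set s = 0: H(0) = (12) / (260) = 3/65.

H(0) = 3/65 ≈ 0.04615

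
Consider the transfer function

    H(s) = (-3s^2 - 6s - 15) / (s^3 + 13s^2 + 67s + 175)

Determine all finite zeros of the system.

s = -1 + 2j, -1 - 2j

Set the numerator to zero: -3s^2 - 6s - 15 = 0, i.e. -3·(s^2 + 2s + 5) = 0.
Factoring: (s^2 + 2s + 5) = 0.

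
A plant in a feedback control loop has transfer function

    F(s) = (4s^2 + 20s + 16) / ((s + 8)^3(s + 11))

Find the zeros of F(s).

s = -1, -4

Set the numerator to zero: 4s^2 + 20s + 16 = 0, i.e. 4·(s^2 + 5s + 4) = 0.
Factoring: (s + 1)(s + 4) = 0.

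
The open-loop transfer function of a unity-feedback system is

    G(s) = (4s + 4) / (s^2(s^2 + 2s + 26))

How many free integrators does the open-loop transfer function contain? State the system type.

The denominator has 2 factors of s at the origin (free integrators), so this is a Type 2 system.

Type 2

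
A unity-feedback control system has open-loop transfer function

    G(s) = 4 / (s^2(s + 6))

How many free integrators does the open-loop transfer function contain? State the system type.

Type 2

The denominator has 2 factors of s at the origin (free integrators), so this is a Type 2 system.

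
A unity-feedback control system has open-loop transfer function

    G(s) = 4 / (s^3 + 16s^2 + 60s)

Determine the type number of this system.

Type 1

Factor s from the denominator: s^3 + 16s^2 + 60s = s·(s^2 + 16s + 60).
There is 1 pole at the origin, so the system is Type 1.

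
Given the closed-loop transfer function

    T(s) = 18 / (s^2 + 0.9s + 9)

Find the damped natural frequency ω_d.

Comparing s^2 + 0.9s + 9 to s^2 + 2ζωₙs + ωₙ²: ωₙ = 3 rad/s and ζ = 0.9/(2·3) = 0.15.
ζωₙ = 0.9/2 = 0.45, so ω_d = ωₙ√(1−ζ²) = √(ωₙ² − (ζωₙ)²) = √(9 − 0.45²) = √8.7975 ≈ 2.966 rad/s.

ω_d ≈ 2.966 rad/s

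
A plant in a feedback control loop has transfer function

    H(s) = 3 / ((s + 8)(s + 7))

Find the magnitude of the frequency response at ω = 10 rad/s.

Substitute s = j10: numerator = 3, denominator = -44 + j150.
|H(j10)| = |3| / |-44 + j150| = 3 / 156.32 ≈ 0.01919.

|H(j10)| ≈ 0.01919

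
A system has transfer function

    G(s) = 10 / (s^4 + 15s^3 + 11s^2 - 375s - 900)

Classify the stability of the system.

unstable

The denominator s^4 + 15s^3 + 11s^2 - 375s - 900 factors as (s + 3)(s + 5)(s - 5)(s + 12), giving poles at s = -3, -5, 5, -12.
Since the pole(s) at s = 5 lie in the right half-plane, the system is unstable.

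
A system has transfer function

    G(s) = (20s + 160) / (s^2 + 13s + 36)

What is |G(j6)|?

|G(j6)| ≈ 2.564

Substitute s = j6: numerator = 160 + j120, denominator = j78.
|G(j6)| = |160 + j120| / |j78| = 200 / 78 ≈ 2.564.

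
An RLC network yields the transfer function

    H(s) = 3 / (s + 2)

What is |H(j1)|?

|H(j1)| ≈ 1.342

Substitute s = j1: numerator = 3, denominator = 2 + j1.
|H(j1)| = |3| / |2 + j1| = 3 / 2.2361 ≈ 1.342.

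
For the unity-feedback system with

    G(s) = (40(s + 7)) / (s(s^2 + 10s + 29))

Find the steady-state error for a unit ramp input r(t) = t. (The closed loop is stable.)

G(s) has one pole at the origin.
This is a Type 1 system. Kv = lim_{s→0} s·G(s) = 280/29.
e_ss = 1/Kv = 1/(280/29) = 29/280 ≈ 0.1036.

e_ss = 0.1036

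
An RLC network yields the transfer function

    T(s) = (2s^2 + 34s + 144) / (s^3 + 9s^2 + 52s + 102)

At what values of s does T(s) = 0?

Set the numerator to zero: 2s^2 + 34s + 144 = 0, i.e. 2·(s^2 + 17s + 72) = 0.
Factoring: (s + 8)(s + 9) = 0.

s = -8, -9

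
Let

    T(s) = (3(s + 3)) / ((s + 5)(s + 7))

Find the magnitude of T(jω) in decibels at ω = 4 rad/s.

|T(j4)|_dB ≈ -10.7 dB

Substitute s = j4: numerator = 9 + j12, denominator = 19 + j48.
|T(j4)| = |9 + j12| / |19 + j48| = 15 / 51.624 ≈ 0.2906.
In decibels: 20·log₁₀(0.2906) ≈ -10.7 dB.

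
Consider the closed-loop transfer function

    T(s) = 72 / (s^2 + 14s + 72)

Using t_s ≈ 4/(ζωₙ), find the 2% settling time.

t_s ≈ 0.5714 s

Comparing s^2 + 14s + 72 to s^2 + 2ζωₙs + ωₙ²: ωₙ = √72 ≈ 8.485 rad/s and ζ = 14/(2·√72) ≈ 0.8250.
ζωₙ = 14/2 = 7, so t_s ≈ 4/(ζωₙ) = 4/7 ≈ 0.5714 s.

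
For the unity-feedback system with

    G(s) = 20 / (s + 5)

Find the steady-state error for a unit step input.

G(s) has no poles at the origin.
This is a Type 0 system. Kp = lim_{s→0} G(s) = 20/5 = 4.
e_ss = 1/(1 + Kp) = 1/(1 + 4) = 1/5 ≈ 0.2000.

e_ss = 0.2000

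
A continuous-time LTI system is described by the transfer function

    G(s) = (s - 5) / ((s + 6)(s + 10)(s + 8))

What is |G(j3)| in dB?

Substitute s = j3: numerator = -5 + j3, denominator = 264 + j537.
|G(j3)| = |-5 + j3| / |264 + j537| = 5.8310 / 598.39 ≈ 0.009744.
In decibels: 20·log₁₀(0.009744) ≈ -40.2 dB.

|G(j3)|_dB ≈ -40.2 dB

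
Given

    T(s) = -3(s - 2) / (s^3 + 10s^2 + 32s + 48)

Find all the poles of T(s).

s = -2 ± 2j, -6

The poles are the roots of the denominator s^3 + 10s^2 + 32s + 48 = 0.
Trying s = -6: the polynomial evaluates to 0, so (s + 6) is a factor.
Dividing out leaves s^2 + 4s + 8 = 0.
The quadratic formula then gives s = -2 ± 2j.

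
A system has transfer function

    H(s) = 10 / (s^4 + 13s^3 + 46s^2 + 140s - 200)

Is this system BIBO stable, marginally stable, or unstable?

unstable

The denominator s^4 + 13s^3 + 46s^2 + 140s - 200 factors as (s^2 + 4s + 20)(s - 1)(s + 10), giving poles at s = -2 ± 4j, 1, -10.
Since the pole(s) at s = 1 lie in the right half-plane, the system is unstable.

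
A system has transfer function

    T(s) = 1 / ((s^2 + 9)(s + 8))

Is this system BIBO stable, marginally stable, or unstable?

The poles can be read from the denominator factors: s = 3j, -3j, -8.
Since the simple pole(s) at s = 3j, -3j lie on the jω-axis with none in the right half-plane, the system is marginally stable.

marginally stable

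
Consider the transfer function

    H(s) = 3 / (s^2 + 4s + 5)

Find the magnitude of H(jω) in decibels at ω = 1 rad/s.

|H(j1)|_dB ≈ -5.51 dB

Substitute s = j1: numerator = 3, denominator = 4 + j4.
|H(j1)| = |3| / |4 + j4| = 3 / 5.6569 ≈ 0.5303.
In decibels: 20·log₁₀(0.5303) ≈ -5.51 dB.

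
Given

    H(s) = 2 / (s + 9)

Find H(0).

H(0) = 2/9 ≈ 0.2222

At s = 0 each factor (s + a) contributes a and each (s^2 + bs + c) contributes c.
H(0) = 2·1 / ((9)) = 2/9 = 2/9.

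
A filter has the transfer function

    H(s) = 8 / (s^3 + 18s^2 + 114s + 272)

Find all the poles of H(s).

The poles are the roots of the denominator s^3 + 18s^2 + 114s + 272 = 0.
Trying s = -8: the polynomial evaluates to 0, so (s + 8) is a factor.
Dividing out leaves s^2 + 10s + 34 = 0.
The quadratic formula then gives s = -5 ± 3j.

s = -5 ± 3j, -8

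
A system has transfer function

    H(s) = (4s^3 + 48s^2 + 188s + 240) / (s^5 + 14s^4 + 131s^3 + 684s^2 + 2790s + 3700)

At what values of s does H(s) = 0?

Set the numerator to zero: 4s^3 + 48s^2 + 188s + 240 = 0, i.e. 4·(s^3 + 12s^2 + 47s + 60) = 0.
Factoring: (s + 5)(s + 3)(s + 4) = 0.

s = -5, -3, -4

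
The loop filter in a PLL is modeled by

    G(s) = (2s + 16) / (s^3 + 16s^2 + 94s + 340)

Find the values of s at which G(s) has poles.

s = -3 ± 5j, -10

The poles are the roots of the denominator s^3 + 16s^2 + 94s + 340 = 0.
Trying s = -10: the polynomial evaluates to 0, so (s + 10) is a factor.
Dividing out leaves s^2 + 6s + 34 = 0.
The quadratic formula then gives s = -3 ± 5j.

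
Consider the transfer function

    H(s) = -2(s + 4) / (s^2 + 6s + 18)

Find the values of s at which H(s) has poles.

The poles are the roots of the denominator s^2 + 6s + 18 = 0.
Using the quadratic formula: s = (-6 ± √(-36))/2 = -3 ± 3j.

s = -3 ± 3j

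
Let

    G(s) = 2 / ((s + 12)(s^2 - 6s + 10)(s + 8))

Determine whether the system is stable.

The poles can be read from the denominator factors: s = -12, 3 + j, 3 - j, -8.
Since the pole(s) at s = 3 + j, 3 - j lie in the right half-plane, the system is unstable.

unstable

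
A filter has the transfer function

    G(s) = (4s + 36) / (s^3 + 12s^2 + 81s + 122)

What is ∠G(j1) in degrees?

∠G(j1) ≈ -29.69°

At s = j1: numerator = 36 + j4, denominator = 110 + j80.
∠G = ∠num − ∠den = 6.3402° − (36.027°) = -29.69°.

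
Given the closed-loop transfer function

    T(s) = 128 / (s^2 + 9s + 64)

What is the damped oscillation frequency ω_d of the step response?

Comparing s^2 + 9s + 64 to s^2 + 2ζωₙs + ωₙ²: ωₙ = 8 rad/s and ζ = 9/(2·8) = 0.5625.
ζωₙ = 9/2 = 4.5, so ω_d = ωₙ√(1−ζ²) = √(ωₙ² − (ζωₙ)²) = √(64 − 4.5²) = √43.75 ≈ 6.614 rad/s.

ω_d ≈ 6.614 rad/s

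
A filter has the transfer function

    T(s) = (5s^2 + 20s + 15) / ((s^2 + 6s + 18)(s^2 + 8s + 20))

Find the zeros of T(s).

s = -1, -3

Set the numerator to zero: 5s^2 + 20s + 15 = 0, i.e. 5·(s^2 + 4s + 3) = 0.
Factoring: (s + 1)(s + 3) = 0.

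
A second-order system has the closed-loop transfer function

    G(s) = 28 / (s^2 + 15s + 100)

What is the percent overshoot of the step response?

%OS ≈ 2.84%

Comparing s^2 + 15s + 100 to s^2 + 2ζωₙs + ωₙ²: ωₙ = 10 rad/s and ζ = 15/(2·10) = 0.75.
%OS = 100·exp(−πζ/√(1−ζ²)) = 100·exp(−π·0.75/√(1−0.75²)) ≈ 2.84%.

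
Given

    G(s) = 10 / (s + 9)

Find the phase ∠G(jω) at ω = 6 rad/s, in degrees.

At s = j6: numerator = 10, denominator = 9 + j6.
∠G = ∠num − ∠den = 0° − (33.690°) = -33.69°.

∠G(j6) ≈ -33.69°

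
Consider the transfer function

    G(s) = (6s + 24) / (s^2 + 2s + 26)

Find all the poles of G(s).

s = -1 ± 5j

The poles are the roots of the denominator s^2 + 2s + 26 = 0.
Using the quadratic formula: s = (-2 ± √(-100))/2 = -1 ± 5j.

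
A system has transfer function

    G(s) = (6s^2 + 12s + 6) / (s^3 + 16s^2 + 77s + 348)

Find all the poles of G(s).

s = -2 ± 5j, -12

The poles are the roots of the denominator s^3 + 16s^2 + 77s + 348 = 0.
Trying s = -12: the polynomial evaluates to 0, so (s + 12) is a factor.
Dividing out leaves s^2 + 4s + 29 = 0.
The quadratic formula then gives s = -2 ± 5j.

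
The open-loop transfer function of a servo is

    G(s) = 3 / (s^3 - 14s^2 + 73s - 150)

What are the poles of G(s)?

s = 4 ± 3j, 6

The poles are the roots of the denominator s^3 - 14s^2 + 73s - 150 = 0.
Trying s = 6: the polynomial evaluates to 0, so (s - 6) is a factor.
Dividing out leaves s^2 - 8s + 25 = 0.
The quadratic formula then gives s = 4 ± 3j.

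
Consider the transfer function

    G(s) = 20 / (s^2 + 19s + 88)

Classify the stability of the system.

stable

The denominator s^2 + 19s + 88 factors as (s + 11)(s + 8), giving poles at s = -11, -8.
Since all poles lie strictly in the left half-plane, the system is stable.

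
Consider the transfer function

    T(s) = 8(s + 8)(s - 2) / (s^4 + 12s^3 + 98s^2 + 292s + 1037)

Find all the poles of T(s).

The poles are the roots of the denominator s^4 + 12s^3 + 98s^2 + 292s + 1037 = 0.
No real roots exist; factor into two real quadratics: (s^2 + 10s + 61)(s^2 + 2s + 17) = 0.
Each quadratic gives a conjugate pair via the quadratic formula.

s = -5 ± 6j, -1 ± 4j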